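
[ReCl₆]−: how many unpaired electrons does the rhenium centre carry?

Ligand charges: each chloride is −1. With an overall charge of −1 the rhenium centre must be in the +5 oxidation state.
Re sits in group 7, so the d-electron count is 7 − 5 = 2.
In an octahedral field the d² configuration is t₂g²e_g⁰ (only one arrangement possible), giving 2 unpaired electrons.

2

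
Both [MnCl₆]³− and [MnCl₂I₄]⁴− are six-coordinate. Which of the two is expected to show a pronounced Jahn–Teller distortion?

[MnCl₆]³−: Summing ligand charges against the −3 overall charge gives an oxidation state of +3 for manganese. Manganese is a group-7 element; Mn(III) is therefore d⁴. Chloride is a weak-field ligand for a first-row metal, so the complex is high-spin. The t₂g³e_g¹ (high-spin) configuration has an unevenly filled e_g set; the Jahn–Teller theorem predicts a tetragonal distortion (typically axial elongation) to lift the degeneracy.
[MnCl₂I₄]⁴−: Each chloride is −1; each iodide is −1; balancing the −4 overall charge requires Mn(II). Group 7 minus oxidation state 2 gives a d⁵ configuration. Chloride and iodide are weak-field ligands for a first-row metal, so the complex is high-spin. The d⁵ configuration leaves the e_g set evenly filled (or empty) — no strong Jahn–Teller driving force.

[MnCl₆]³−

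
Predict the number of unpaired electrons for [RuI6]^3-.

Summing ligand charges against the −3 overall charge gives an oxidation state of +3 for ruthenium.
Ru sits in group 8, so the d-electron count is 8 − 3 = 5.
The spin state decides the count: a 4d ion has a large Δₒ and is invariably low-spin.
An octahedral low-spin d⁵ ion is t₂g⁵e_g⁰, giving 1 unpaired electron.

1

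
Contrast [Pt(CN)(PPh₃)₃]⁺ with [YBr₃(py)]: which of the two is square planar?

For [Pt(CN)(PPh₃)₃]⁺: Summing ligand charges against the +1 overall charge gives an oxidation state of +2 for platinum. Pt sits in group 10, so the d-electron count is 10 − 2 = 8. A 5d d⁸ ion has a large crystal-field splitting; square planar leaves the high-energy d_{x²−y²} orbital empty and maximises CFSE. → square planar.
For [YBr₃(py)]: Ligand charges: each bromide is −1; pyridine is neutral. With an overall charge of 0 the yttrium centre must be in the +3 oxidation state. Yttrium is a group-3 element; Y(III) is therefore d⁰. A d⁰ ion has no crystal-field stabilisation preference between square planar and tetrahedral, so four ligands adopt the sterically favoured tetrahedral geometry. → tetrahedral.

[Pt(CN)(PPh₃)₃]⁺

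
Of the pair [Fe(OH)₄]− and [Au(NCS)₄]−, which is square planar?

[Au(NCS)₄]−

For [Fe(OH)₄]−: Summing ligand charges against the −1 overall charge gives an oxidation state of +3 for iron. Iron is a group-8 element; Fe(III) is therefore d⁵. A high-spin d⁵ ion has zero CFSE in either geometry, so four ligands adopt the sterically favoured tetrahedral geometry. → tetrahedral.
For [Au(NCS)₄]−: Summing ligand charges against the −1 overall charge gives an oxidation state of +3 for gold. Gold is a group-11 element; Au(III) is therefore d⁸. A 5d d⁸ ion has a large crystal-field splitting; square planar leaves the high-energy d_{x²−y²} orbital empty and maximises CFSE. → square planar.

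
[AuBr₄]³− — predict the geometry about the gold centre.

Summing ligand charges against the −3 overall charge gives an oxidation state of +1 for gold.
Gold is a group-11 element; Au(I) is therefore d¹⁰.
With 4 monodentate ligands the coordination number is 4.
A d¹⁰ ion has no crystal-field stabilisation preference between square planar and tetrahedral, so four ligands adopt the sterically favoured tetrahedral geometry.

tetrahedral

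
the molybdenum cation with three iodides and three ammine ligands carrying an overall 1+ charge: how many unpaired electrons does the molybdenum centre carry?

Ligand charges: each iodide is −1; ammonia is neutral. With an overall charge of +1 the molybdenum centre must be in the +4 oxidation state.
Group 6 minus oxidation state 4 gives a d² configuration.
In an octahedral field the d² configuration is t₂g²e_g⁰ (only one arrangement possible), giving 2 unpaired electrons.

2 unpaired electrons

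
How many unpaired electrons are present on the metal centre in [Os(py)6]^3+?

Ligand charges: pyridine is neutral. With an overall charge of +3 the osmium centre must be in the +3 oxidation state.
Group 8 minus oxidation state 3 gives a d⁵ configuration.
The spin state decides the count: a 5d ion has a large Δₒ and is invariably low-spin.
An octahedral low-spin d⁵ ion is t₂g⁵e_g⁰, giving 1 unpaired electron.

1 unpaired electron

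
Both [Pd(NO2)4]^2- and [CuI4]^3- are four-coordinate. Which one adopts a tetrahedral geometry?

[CuI4]^3-

For [Pd(NO2)4]^2-: Ligand charges: each nitro (N-bound nitrite) is −1. With an overall charge of −2 the palladium centre must be in the +2 oxidation state. Palladium is a group-10 element; Pd(II) is therefore d⁸. A 4d d⁸ ion has a large crystal-field splitting; square planar leaves the high-energy d_{x²−y²} orbital empty and maximises CFSE. → square planar.
For [CuI4]^3-: Summing ligand charges against the −3 overall charge gives an oxidation state of +1 for copper. Group 11 minus oxidation state 1 gives a d¹⁰ configuration. A d¹⁰ ion has no crystal-field stabilisation preference between square planar and tetrahedral, so four ligands adopt the sterically favoured tetrahedral geometry. → tetrahedral.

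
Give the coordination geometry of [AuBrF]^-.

linear

Ligand charges: each bromide is −1; each fluoride is −1. With an overall charge of −1 the gold centre must be in the +1 oxidation state.
Group 11 minus oxidation state 1 gives a d¹⁰ configuration.
Coordination number: 2.
A d¹⁰ ion with only two ligands adopts a linear arrangement (sp hybridisation; no CFSE preference).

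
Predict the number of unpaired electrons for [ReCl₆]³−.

2 unpaired electrons

Each chloride is −1; balancing the −3 overall charge requires Re(III).
Re sits in group 7, so the d-electron count is 7 − 3 = 4.
The spin state decides the count: a 5d ion has a large Δₒ and is invariably low-spin.
An octahedral low-spin d⁴ ion is t₂g⁴e_g⁰, giving 2 unpaired electrons.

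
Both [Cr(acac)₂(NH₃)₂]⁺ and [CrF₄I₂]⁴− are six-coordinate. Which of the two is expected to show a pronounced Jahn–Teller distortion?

[CrF₄I₂]⁴−

[Cr(acac)₂(NH₃)₂]⁺: Summing ligand charges against the +1 overall charge gives an oxidation state of +3 for chromium. Group 6 minus oxidation state 3 gives a d³ configuration. The d³ configuration leaves the e_g set evenly filled (or empty) — no strong Jahn–Teller driving force.
[CrF₄I₂]⁴−: Summing ligand charges against the −4 overall charge gives an oxidation state of +2 for chromium. Chromium is a group-6 element; Cr(II) is therefore d⁴. Fluoride and iodide are weak-field ligands for a first-row metal, so the complex is high-spin. The t₂g³e_g¹ (high-spin) configuration has an unevenly filled e_g set; the Jahn–Teller theorem predicts a tetragonal distortion (typically axial elongation) to lift the degeneracy.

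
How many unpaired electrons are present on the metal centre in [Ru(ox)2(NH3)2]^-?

1 unpaired electron

Summing ligand charges against the −1 overall charge gives an oxidation state of +3 for ruthenium.
Ru sits in group 8, so the d-electron count is 8 − 3 = 5.
Counting donor atoms: 2×oxalate (bidentate) → 4 donors; 2×ammonia (monodentate) → 2 donors. Coordination number = 6.
The spin state decides the count: a 4d ion has a large Δₒ and is invariably low-spin.
An octahedral low-spin d⁵ ion is t₂g⁵e_g⁰, giving 1 unpaired electron.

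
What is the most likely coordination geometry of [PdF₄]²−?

square planar

Summing ligand charges against the −2 overall charge gives an oxidation state of +2 for palladium.
Group 10 minus oxidation state 2 gives a d⁸ configuration.
With 4 monodentate ligands the coordination number is 4.
A 4d d⁸ ion has a large crystal-field splitting; square planar leaves the high-energy d_{x²−y²} orbital empty and maximises CFSE.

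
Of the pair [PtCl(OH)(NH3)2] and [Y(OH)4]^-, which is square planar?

[PtCl(OH)(NH3)2]

For [PtCl(OH)(NH3)2]: Ligand charges: each chloride is −1; each hydroxide is −1; ammonia is neutral. With an overall charge of 0 the platinum centre must be in the +2 oxidation state. Pt sits in group 10, so the d-electron count is 10 − 2 = 8. A 5d d⁸ ion has a large crystal-field splitting; square planar leaves the high-energy d_{x²−y²} orbital empty and maximises CFSE. → square planar.
For [Y(OH)4]^-: Ligand charges: each hydroxide is −1. With an overall charge of −1 the yttrium centre must be in the +3 oxidation state. Y sits in group 3, so the d-electron count is 3 − 3 = 0. A d⁰ ion has no crystal-field stabilisation preference between square planar and tetrahedral, so four ligands adopt the sterically favoured tetrahedral geometry. → tetrahedral.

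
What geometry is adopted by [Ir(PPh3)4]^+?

square planar

Triphenylphosphine is neutral; balancing the +1 overall charge requires Ir(I).
Iridium is a group-9 element; Ir(I) is therefore d⁸.
With 4 monodentate ligands the coordination number is 4.
A 5d d⁸ ion has a large crystal-field splitting; square planar leaves the high-energy d_{x²−y²} orbital empty and maximises CFSE.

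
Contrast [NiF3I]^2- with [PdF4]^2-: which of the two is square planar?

For [NiF3I]^2-: Each fluoride is −1; each iodide is −1; balancing the −2 overall charge requires Ni(II). Nickel is a group-10 element; Ni(II) is therefore d⁸. Fluoride and iodide are weak-field ligands. With weak-field ligands the CFSE gain from square planar is small, so a 3d d⁸ ion takes the sterically preferred tetrahedral geometry. → tetrahedral.
For [PdF4]^2-: Ligand charges: each fluoride is −1. With an overall charge of −2 the palladium centre must be in the +2 oxidation state. Group 10 minus oxidation state 2 gives a d⁸ configuration. A 4d d⁸ ion has a large crystal-field splitting; square planar leaves the high-energy d_{x²−y²} orbital empty and maximises CFSE. → square planar.

[PdF4]^2-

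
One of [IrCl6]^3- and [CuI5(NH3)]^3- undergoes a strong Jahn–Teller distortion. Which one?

[IrCl6]^3-: Each chloride is −1; balancing the −3 overall charge requires Ir(III). Ir sits in group 9, so the d-electron count is 9 − 3 = 6. A 5d ion has a large Δₒ and is invariably low-spin. The d⁶ configuration leaves the e_g set evenly filled (or empty) — no strong Jahn–Teller driving force.
[CuI5(NH3)]^3-: Ligand charges: each iodide is −1; ammonia is neutral. With an overall charge of −3 the copper centre must be in the +2 oxidation state. Copper is a group-11 element; Cu(II) is therefore d⁹. The t₂g⁶e_g³ configuration has an unevenly filled e_g set; the Jahn–Teller theorem predicts a tetragonal distortion (typically axial elongation) to lift the degeneracy.

[CuI5(NH3)]^3-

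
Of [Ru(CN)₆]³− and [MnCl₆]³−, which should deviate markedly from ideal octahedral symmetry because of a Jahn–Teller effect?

[Ru(CN)₆]³−: Summing ligand charges against the −3 overall charge gives an oxidation state of +3 for ruthenium. Ru sits in group 8, so the d-electron count is 8 − 3 = 5. A 4d ion has a large Δₒ and is invariably low-spin. The d⁵ configuration leaves the e_g set evenly filled (or empty) — no strong Jahn–Teller driving force.
[MnCl₆]³−: Each chloride is −1; balancing the −3 overall charge requires Mn(III). Manganese is a group-7 element; Mn(III) is therefore d⁴. Chloride is a weak-field ligand for a first-row metal, so the complex is high-spin. The t₂g³e_g¹ (high-spin) configuration has an unevenly filled e_g set; the Jahn–Teller theorem predicts a tetragonal distortion (typically axial elongation) to lift the degeneracy.

[MnCl₆]³−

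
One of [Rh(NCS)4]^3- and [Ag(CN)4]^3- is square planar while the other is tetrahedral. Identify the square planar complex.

For [Rh(NCS)4]^3-: Ligand charges: each isothiocyanate is −1. With an overall charge of −3 the rhodium centre must be in the +1 oxidation state. Rh sits in group 9, so the d-electron count is 9 − 1 = 8. A 4d d⁸ ion has a large crystal-field splitting; square planar leaves the high-energy d_{x²−y²} orbital empty and maximises CFSE. → square planar.
For [Ag(CN)4]^3-: Ligand charges: each cyanide is −1. With an overall charge of −3 the silver centre must be in the +1 oxidation state. Group 11 minus oxidation state 1 gives a d¹⁰ configuration. A d¹⁰ ion has no crystal-field stabilisation preference between square planar and tetrahedral, so four ligands adopt the sterically favoured tetrahedral geometry. → tetrahedral.

[Rh(NCS)4]^3-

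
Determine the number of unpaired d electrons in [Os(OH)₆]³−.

Ligand charges: each hydroxide is −1. With an overall charge of −3 the osmium centre must be in the +3 oxidation state.
Group 8 minus oxidation state 3 gives a d⁵ configuration.
The spin state decides the count: a 5d ion has a large Δₒ and is invariably low-spin.
An octahedral low-spin d⁵ ion is t₂g⁵e_g⁰, giving 1 unpaired electron.

1 unpaired electron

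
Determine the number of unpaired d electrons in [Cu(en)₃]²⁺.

Ethylenediamine is neutral; balancing the +2 overall charge requires Cu(II).
Group 11 minus oxidation state 2 gives a d⁹ configuration.
Counting donor atoms: 3×ethylenediamine (bidentate) → 6 donors. Coordination number = 6.
In an octahedral field the d⁹ configuration is t₂g⁶e_g³ (only one arrangement possible), giving 1 unpaired electron.

1 unpaired electron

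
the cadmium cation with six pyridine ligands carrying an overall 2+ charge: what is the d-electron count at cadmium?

d¹⁰

Pyridine is neutral; balancing the +2 overall charge requires Cd(II).
Cd sits in group 12, so the d-electron count is 12 − 2 = 10.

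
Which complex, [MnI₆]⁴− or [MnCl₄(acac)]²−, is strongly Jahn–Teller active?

[MnCl₄(acac)]²−

[MnI₆]⁴−: Each iodide is −1; balancing the −4 overall charge requires Mn(II). Mn sits in group 7, so the d-electron count is 7 − 2 = 5. Iodide is a weak-field ligand for a first-row metal, so the complex is high-spin. The d⁵ configuration leaves the e_g set evenly filled (or empty) — no strong Jahn–Teller driving force.
[MnCl₄(acac)]²−: Summing ligand charges against the −2 overall charge gives an oxidation state of +3 for manganese. Group 7 minus oxidation state 3 gives a d⁴ configuration. Acetylacetonate and chloride are weak-field ligands for a first-row metal, so the complex is high-spin. The t₂g³e_g¹ (high-spin) configuration has an unevenly filled e_g set; the Jahn–Teller theorem predicts a tetragonal distortion (typically axial elongation) to lift the degeneracy.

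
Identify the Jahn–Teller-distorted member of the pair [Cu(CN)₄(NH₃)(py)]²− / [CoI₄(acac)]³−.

[Cu(CN)₄(NH₃)(py)]²−

[Cu(CN)₄(NH₃)(py)]²−: Summing ligand charges against the −2 overall charge gives an oxidation state of +2 for copper. Group 11 minus oxidation state 2 gives a d⁹ configuration. The t₂g⁶e_g³ configuration has an unevenly filled e_g set; the Jahn–Teller theorem predicts a tetragonal distortion (typically axial elongation) to lift the degeneracy.
[CoI₄(acac)]³−: Ligand charges: each iodide is −1; each acetylacetonate is −1. With an overall charge of −3 the cobalt centre must be in the +2 oxidation state. Group 9 minus oxidation state 2 gives a d⁷ configuration. Acetylacetonate and iodide are weak-field ligands for a first-row metal, so the complex is high-spin. The d⁷ configuration leaves the e_g set evenly filled (or empty) — no strong Jahn–Teller driving force.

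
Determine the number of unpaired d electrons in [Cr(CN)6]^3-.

Ligand charges: each cyanide is −1. With an overall charge of −3 the chromium centre must be in the +3 oxidation state.
Chromium is a group-6 element; Cr(III) is therefore d³.
In an octahedral field the d³ configuration is t₂g³e_g⁰ (only one arrangement possible), giving 3 unpaired electrons.

3 unpaired electrons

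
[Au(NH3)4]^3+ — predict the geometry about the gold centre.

square planar

Ligand charges: ammonia is neutral. With an overall charge of +3 the gold centre must be in the +3 oxidation state.
Gold is a group-11 element; Au(III) is therefore d⁸.
With 4 monodentate ligands the coordination number is 4.
A 5d d⁸ ion has a large crystal-field splitting; square planar leaves the high-energy d_{x²−y²} orbital empty and maximises CFSE.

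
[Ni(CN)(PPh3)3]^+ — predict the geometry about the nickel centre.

square planar

Ligand charges: each cyanide is −1; triphenylphosphine is neutral. With an overall charge of +1 the nickel centre must be in the +2 oxidation state.
Group 10 minus oxidation state 2 gives a d⁸ configuration.
Coordination number: 4.
Cyanide and triphenylphosphine are strong-field ligands (high in the spectrochemical series).
A 3d d⁸ ion with strong-field ligands gains enough CFSE to favour square planar over tetrahedral.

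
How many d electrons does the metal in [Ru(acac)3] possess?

Each acetylacetonate is −1; balancing the 0 overall charge requires Ru(III).
Group 8 minus oxidation state 3 gives a d⁵ configuration.

d5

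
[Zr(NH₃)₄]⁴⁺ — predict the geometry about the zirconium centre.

Summing ligand charges against the +4 overall charge gives an oxidation state of +4 for zirconium.
Zirconium is a group-4 element; Zr(IV) is therefore d⁰.
With 4 monodentate ligands the coordination number is 4.
A d⁰ ion has no crystal-field stabilisation preference between square planar and tetrahedral, so four ligands adopt the sterically favoured tetrahedral geometry.

tetrahedral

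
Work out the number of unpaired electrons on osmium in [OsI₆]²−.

Each iodide is −1; balancing the −2 overall charge requires Os(IV).
Osmium is a group-8 element; Os(IV) is therefore d⁴.
The spin state decides the count: a 5d ion has a large Δₒ and is invariably low-spin.
An octahedral low-spin d⁴ ion is t₂g⁴e_g⁰, giving 2 unpaired electrons.

2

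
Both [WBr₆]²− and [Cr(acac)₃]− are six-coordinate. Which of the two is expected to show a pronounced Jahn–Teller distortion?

[WBr₆]²−: Ligand charges: each bromide is −1. With an overall charge of −2 the tungsten centre must be in the +4 oxidation state. W sits in group 6, so the d-electron count is 6 − 4 = 2. The d² configuration leaves the e_g set evenly filled (or empty) — no strong Jahn–Teller driving force.
[Cr(acac)₃]−: Each acetylacetonate is −1; balancing the −1 overall charge requires Cr(II). Cr sits in group 6, so the d-electron count is 6 − 2 = 4. Acetylacetonate is a weak-field ligand for a first-row metal, so the complex is high-spin. The t₂g³e_g¹ (high-spin) configuration has an unevenly filled e_g set; the Jahn–Teller theorem predicts a tetragonal distortion (typically axial elongation) to lift the degeneracy.

[Cr(acac)₃]−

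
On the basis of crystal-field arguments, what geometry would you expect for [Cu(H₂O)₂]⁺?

Water is neutral; balancing the +1 overall charge requires Cu(I).
Copper is a group-11 element; Cu(I) is therefore d¹⁰.
Coordination number: 2.
A d¹⁰ ion with only two ligands adopts a linear arrangement (sp hybridisation; no CFSE preference).

linear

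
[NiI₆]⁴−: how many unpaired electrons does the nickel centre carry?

Each iodide is −1; balancing the −4 overall charge requires Ni(II).
Ni sits in group 10, so the d-electron count is 10 − 2 = 8.
In an octahedral field the d⁸ configuration is t₂g⁶e_g² (only one arrangement possible), giving 2 unpaired electrons.

2 unpaired electrons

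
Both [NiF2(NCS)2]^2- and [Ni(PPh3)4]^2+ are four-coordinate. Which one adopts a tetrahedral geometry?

For [NiF2(NCS)2]^2-: Ligand charges: each fluoride is −1; each isothiocyanate is −1. With an overall charge of −2 the nickel centre must be in the +2 oxidation state. Group 10 minus oxidation state 2 gives a d⁸ configuration. Fluoride and isothiocyanate are weak-field ligands. With weak-field ligands the CFSE gain from square planar is small, so a 3d d⁸ ion takes the sterically preferred tetrahedral geometry. → tetrahedral.
For [Ni(PPh3)4]^2+: Triphenylphosphine is neutral; balancing the +2 overall charge requires Ni(II). Ni sits in group 10, so the d-electron count is 10 − 2 = 8. Triphenylphosphine is a strong-field ligand (high in the spectrochemical series). A 3d d⁸ ion with strong-field ligands gains enough CFSE to favour square planar over tetrahedral. → square planar.

[NiF2(NCS)2]^2-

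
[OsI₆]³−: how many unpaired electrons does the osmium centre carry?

Summing ligand charges against the −3 overall charge gives an oxidation state of +3 for osmium.
Osmium is a group-8 element; Os(III) is therefore d⁵.
The spin state decides the count: a 5d ion has a large Δₒ and is invariably low-spin.
An octahedral low-spin d⁵ ion is t₂g⁵e_g⁰, giving 1 unpaired electron.

1 unpaired electron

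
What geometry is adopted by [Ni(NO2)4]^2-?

square planar

Summing ligand charges against the −2 overall charge gives an oxidation state of +2 for nickel.
Group 10 minus oxidation state 2 gives a d⁸ configuration.
With 4 monodentate ligands the coordination number is 4.
Nitro (N-bound nitrite) is a strong-field ligand (high in the spectrochemical series).
A 3d d⁸ ion with strong-field ligands gains enough CFSE to favour square planar over tetrahedral.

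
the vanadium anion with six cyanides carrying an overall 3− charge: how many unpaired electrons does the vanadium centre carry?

2

Summing ligand charges against the −3 overall charge gives an oxidation state of +3 for vanadium.
Group 5 minus oxidation state 3 gives a d² configuration.
In an octahedral field the d² configuration is t₂g²e_g⁰ (only one arrangement possible), giving 2 unpaired electrons.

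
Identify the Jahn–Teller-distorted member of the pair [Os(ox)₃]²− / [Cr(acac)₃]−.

[Cr(acac)₃]−

[Os(ox)₃]²−: Summing ligand charges against the −2 overall charge gives an oxidation state of +4 for osmium. Group 8 minus oxidation state 4 gives a d⁴ configuration. A 5d ion has a large Δₒ and is invariably low-spin. The d⁴ configuration leaves the e_g set evenly filled (or empty) — no strong Jahn–Teller driving force.
[Cr(acac)₃]−: Each acetylacetonate is −1; balancing the −1 overall charge requires Cr(II). Chromium is a group-6 element; Cr(II) is therefore d⁴. Acetylacetonate is a weak-field ligand for a first-row metal, so the complex is high-spin. The t₂g³e_g¹ (high-spin) configuration has an unevenly filled e_g set; the Jahn–Teller theorem predicts a tetragonal distortion (typically axial elongation) to lift the degeneracy.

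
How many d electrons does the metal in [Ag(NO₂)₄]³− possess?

d10

Ligand charges: each nitro (N-bound nitrite) is −1. With an overall charge of −3 the silver centre must be in the +1 oxidation state.
Group 11 minus oxidation state 1 gives a d¹⁰ configuration.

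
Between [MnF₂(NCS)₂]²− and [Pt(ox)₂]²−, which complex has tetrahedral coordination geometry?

For [MnF₂(NCS)₂]²−: Each fluoride is −1; each isothiocyanate is −1; balancing the −2 overall charge requires Mn(II). Group 7 minus oxidation state 2 gives a d⁵ configuration. A high-spin d⁵ ion has zero CFSE in either geometry, so four ligands adopt the sterically favoured tetrahedral geometry. → tetrahedral.
For [Pt(ox)₂]²−: Ligand charges: each oxalate is −2. With an overall charge of −2 the platinum centre must be in the +2 oxidation state. Platinum is a group-10 element; Pt(II) is therefore d⁸. A 5d d⁸ ion has a large crystal-field splitting; square planar leaves the high-energy d_{x²−y²} orbital empty and maximises CFSE. → square planar.

[MnF₂(NCS)₂]²−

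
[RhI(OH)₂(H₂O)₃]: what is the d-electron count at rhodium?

Summing ligand charges against the 0 overall charge gives an oxidation state of +3 for rhodium.
Rh sits in group 9, so the d-electron count is 9 − 3 = 6.

d6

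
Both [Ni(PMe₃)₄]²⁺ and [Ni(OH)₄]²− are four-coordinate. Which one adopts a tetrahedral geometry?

For [Ni(PMe₃)₄]²⁺: Summing ligand charges against the +2 overall charge gives an oxidation state of +2 for nickel. Group 10 minus oxidation state 2 gives a d⁸ configuration. Trimethylphosphine is a strong-field ligand (high in the spectrochemical series). A 3d d⁸ ion with strong-field ligands gains enough CFSE to favour square planar over tetrahedral. → square planar.
For [Ni(OH)₄]²−: Ligand charges: each hydroxide is −1. With an overall charge of −2 the nickel centre must be in the +2 oxidation state. Nickel is a group-10 element; Ni(II) is therefore d⁸. Hydroxide is a weak-field ligand. With weak-field ligands the CFSE gain from square planar is small, so a 3d d⁸ ion takes the sterically preferred tetrahedral geometry. → tetrahedral.

[Ni(OH)₄]²−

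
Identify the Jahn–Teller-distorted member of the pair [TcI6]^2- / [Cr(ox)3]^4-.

[Cr(ox)3]^4-

[TcI6]^2-: Each iodide is −1; balancing the −2 overall charge requires Tc(IV). Technetium is a group-7 element; Tc(IV) is therefore d³. The d³ configuration leaves the e_g set evenly filled (or empty) — no strong Jahn–Teller driving force.
[Cr(ox)3]^4-: Ligand charges: each oxalate is −2. With an overall charge of −4 the chromium centre must be in the +2 oxidation state. Group 6 minus oxidation state 2 gives a d⁴ configuration. Oxalate is a weak-field ligand for a first-row metal, so the complex is high-spin. The t₂g³e_g¹ (high-spin) configuration has an unevenly filled e_g set; the Jahn–Teller theorem predicts a tetragonal distortion (typically axial elongation) to lift the degeneracy.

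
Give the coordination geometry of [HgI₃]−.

trigonal planar

Summing ligand charges against the −1 overall charge gives an oxidation state of +2 for mercury.
Hg sits in group 12, so the d-electron count is 12 − 2 = 10.
Coordination number: 3.
Three ligands around a d¹⁰ centre minimise repulsion in a trigonal-planar arrangement.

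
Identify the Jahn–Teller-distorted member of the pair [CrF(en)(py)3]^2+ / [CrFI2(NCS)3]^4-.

[CrFI2(NCS)3]^4-

[CrF(en)(py)3]^2+: Summing ligand charges against the +2 overall charge gives an oxidation state of +3 for chromium. Group 6 minus oxidation state 3 gives a d³ configuration. The d³ configuration leaves the e_g set evenly filled (or empty) — no strong Jahn–Teller driving force.
[CrFI2(NCS)3]^4-: Ligand charges: each fluoride is −1; each iodide is −1; each isothiocyanate is −1. With an overall charge of −4 the chromium centre must be in the +2 oxidation state. Chromium is a group-6 element; Cr(II) is therefore d⁴. Fluoride, iodide, and isothiocyanate are weak-field ligands for a first-row metal, so the complex is high-spin. The t₂g³e_g¹ (high-spin) configuration has an unevenly filled e_g set; the Jahn–Teller theorem predicts a tetragonal distortion (typically axial elongation) to lift the degeneracy.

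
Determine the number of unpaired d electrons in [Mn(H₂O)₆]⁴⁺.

3 unpaired electrons

Ligand charges: water is neutral. With an overall charge of +4 the manganese centre must be in the +4 oxidation state.
Mn sits in group 7, so the d-electron count is 7 − 4 = 3.
In an octahedral field the d³ configuration is t₂g³e_g⁰ (only one arrangement possible), giving 3 unpaired electrons.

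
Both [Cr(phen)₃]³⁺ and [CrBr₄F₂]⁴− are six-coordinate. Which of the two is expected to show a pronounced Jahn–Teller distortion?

[CrBr₄F₂]⁴−

[Cr(phen)₃]³⁺: Ligand charges: 1,10-phenanthroline is neutral. With an overall charge of +3 the chromium centre must be in the +3 oxidation state. Chromium is a group-6 element; Cr(III) is therefore d³. The d³ configuration leaves the e_g set evenly filled (or empty) — no strong Jahn–Teller driving force.
[CrBr₄F₂]⁴−: Summing ligand charges against the −4 overall charge gives an oxidation state of +2 for chromium. Chromium is a group-6 element; Cr(II) is therefore d⁴. Bromide and fluoride are weak-field ligands for a first-row metal, so the complex is high-spin. The t₂g³e_g¹ (high-spin) configuration has an unevenly filled e_g set; the Jahn–Teller theorem predicts a tetragonal distortion (typically axial elongation) to lift the degeneracy.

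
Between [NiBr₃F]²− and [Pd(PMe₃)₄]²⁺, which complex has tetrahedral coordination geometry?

[NiBr₃F]²−

For [NiBr₃F]²−: Summing ligand charges against the −2 overall charge gives an oxidation state of +2 for nickel. Ni sits in group 10, so the d-electron count is 10 − 2 = 8. Bromide and fluoride are weak-field ligands. With weak-field ligands the CFSE gain from square planar is small, so a 3d d⁸ ion takes the sterically preferred tetrahedral geometry. → tetrahedral.
For [Pd(PMe₃)₄]²⁺: Ligand charges: trimethylphosphine is neutral. With an overall charge of +2 the palladium centre must be in the +2 oxidation state. Pd sits in group 10, so the d-electron count is 10 − 2 = 8. A 4d d⁸ ion has a large crystal-field splitting; square planar leaves the high-energy d_{x²−y²} orbital empty and maximises CFSE. → square planar.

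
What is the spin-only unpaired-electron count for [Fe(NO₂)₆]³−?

Summing ligand charges against the −3 overall charge gives an oxidation state of +3 for iron.
Fe sits in group 8, so the d-electron count is 8 − 3 = 5.
The spin state decides the count: Nitro (N-bound nitrite) is a strong-field ligand (high in the spectrochemical series) for a first-row metal, so the complex is low-spin.
An octahedral low-spin d⁵ ion is t₂g⁵e_g⁰, giving 1 unpaired electron.

1 unpaired electron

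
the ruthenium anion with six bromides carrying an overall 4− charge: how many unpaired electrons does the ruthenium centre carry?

0

Each bromide is −1; balancing the −4 overall charge requires Ru(II).
Ru sits in group 8, so the d-electron count is 8 − 2 = 6.
The spin state decides the count: a 4d ion has a large Δₒ and is invariably low-spin.
An octahedral low-spin d⁶ ion is t₂g⁶e_g⁰, giving 0 unpaired electrons.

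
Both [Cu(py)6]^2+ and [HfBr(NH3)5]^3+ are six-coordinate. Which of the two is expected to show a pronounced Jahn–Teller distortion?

[Cu(py)6]^2+: Summing ligand charges against the +2 overall charge gives an oxidation state of +2 for copper. Group 11 minus oxidation state 2 gives a d⁹ configuration. The t₂g⁶e_g³ configuration has an unevenly filled e_g set; the Jahn–Teller theorem predicts a tetragonal distortion (typically axial elongation) to lift the degeneracy.
[HfBr(NH3)5]^3+: Ligand charges: each bromide is −1; ammonia is neutral. With an overall charge of +3 the hafnium centre must be in the +4 oxidation state. Hafnium is a group-4 element; Hf(IV) is therefore d⁰. The d⁰ configuration leaves the e_g set evenly filled (or empty) — no strong Jahn–Teller driving force.

[Cu(py)6]^2+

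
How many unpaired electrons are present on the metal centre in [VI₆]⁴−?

Ligand charges: each iodide is −1. With an overall charge of −4 the vanadium centre must be in the +2 oxidation state.
V sits in group 5, so the d-electron count is 5 − 2 = 3.
In an octahedral field the d³ configuration is t₂g³e_g⁰ (only one arrangement possible), giving 3 unpaired electrons.

3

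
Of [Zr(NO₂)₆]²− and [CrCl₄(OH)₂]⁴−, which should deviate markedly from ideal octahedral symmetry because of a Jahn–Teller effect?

[CrCl₄(OH)₂]⁴−

[Zr(NO₂)₆]²−: Summing ligand charges against the −2 overall charge gives an oxidation state of +4 for zirconium. Zr sits in group 4, so the d-electron count is 4 − 4 = 0. The d⁰ configuration leaves the e_g set evenly filled (or empty) — no strong Jahn–Teller driving force.
[CrCl₄(OH)₂]⁴−: Summing ligand charges against the −4 overall charge gives an oxidation state of +2 for chromium. Group 6 minus oxidation state 2 gives a d⁴ configuration. Chloride and hydroxide are weak-field ligands for a first-row metal, so the complex is high-spin. The t₂g³e_g¹ (high-spin) configuration has an unevenly filled e_g set; the Jahn–Teller theorem predicts a tetragonal distortion (typically axial elongation) to lift the degeneracy.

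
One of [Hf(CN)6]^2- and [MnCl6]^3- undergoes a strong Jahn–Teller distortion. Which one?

[Hf(CN)6]^2-: Ligand charges: each cyanide is −1. With an overall charge of −2 the hafnium centre must be in the +4 oxidation state. Hafnium is a group-4 element; Hf(IV) is therefore d⁰. The d⁰ configuration leaves the e_g set evenly filled (or empty) — no strong Jahn–Teller driving force.
[MnCl6]^3-: Summing ligand charges against the −3 overall charge gives an oxidation state of +3 for manganese. Mn sits in group 7, so the d-electron count is 7 − 3 = 4. Chloride is a weak-field ligand for a first-row metal, so the complex is high-spin. The t₂g³e_g¹ (high-spin) configuration has an unevenly filled e_g set; the Jahn–Teller theorem predicts a tetragonal distortion (typically axial elongation) to lift the degeneracy.

[MnCl6]^3-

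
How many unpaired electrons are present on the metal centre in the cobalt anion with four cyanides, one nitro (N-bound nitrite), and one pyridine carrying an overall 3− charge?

Summing ligand charges against the −3 overall charge gives an oxidation state of +2 for cobalt.
Cobalt is a group-9 element; Co(II) is therefore d⁷.
The spin state decides the count: Cyanide and nitro (N-bound nitrite) are strong-field ligands (high in the spectrochemical series) for a first-row metal, so the complex is low-spin.
An octahedral low-spin d⁷ ion is t₂g⁶e_g¹, giving 1 unpaired electron.

1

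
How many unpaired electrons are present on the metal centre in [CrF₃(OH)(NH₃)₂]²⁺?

0 unpaired electrons

Summing ligand charges against the +2 overall charge gives an oxidation state of +6 for chromium.
Cr sits in group 6, so the d-electron count is 6 − 6 = 0.
In an octahedral field the d⁰ configuration is t₂g⁰e_g⁰, giving 0 unpaired electrons.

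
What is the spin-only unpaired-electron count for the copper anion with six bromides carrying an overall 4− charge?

Each bromide is −1; balancing the −4 overall charge requires Cu(II).
Copper is a group-11 element; Cu(II) is therefore d⁹.
In an octahedral field the d⁹ configuration is t₂g⁶e_g³ (only one arrangement possible), giving 1 unpaired electron.

1 unpaired electron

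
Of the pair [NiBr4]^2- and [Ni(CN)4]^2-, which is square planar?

For [NiBr4]^2-: Summing ligand charges against the −2 overall charge gives an oxidation state of +2 for nickel. Ni sits in group 10, so the d-electron count is 10 − 2 = 8. Bromide is a weak-field ligand. With weak-field ligands the CFSE gain from square planar is small, so a 3d d⁸ ion takes the sterically preferred tetrahedral geometry. → tetrahedral.
For [Ni(CN)4]^2-: Ligand charges: each cyanide is −1. With an overall charge of −2 the nickel centre must be in the +2 oxidation state. Nickel is a group-10 element; Ni(II) is therefore d⁸. Cyanide is a strong-field ligand (high in the spectrochemical series). A 3d d⁸ ion with strong-field ligands gains enough CFSE to favour square planar over tetrahedral. → square planar.

[Ni(CN)4]^2-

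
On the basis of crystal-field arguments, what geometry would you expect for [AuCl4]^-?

square planar

Summing ligand charges against the −1 overall charge gives an oxidation state of +3 for gold.
Gold is a group-11 element; Au(III) is therefore d⁸.
With 4 monodentate ligands the coordination number is 4.
A 5d d⁸ ion has a large crystal-field splitting; square planar leaves the high-energy d_{x²−y²} orbital empty and maximises CFSE.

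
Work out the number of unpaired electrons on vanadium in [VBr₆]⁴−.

Ligand charges: each bromide is −1. With an overall charge of −4 the vanadium centre must be in the +2 oxidation state.
Group 5 minus oxidation state 2 gives a d³ configuration.
In an octahedral field the d³ configuration is t₂g³e_g⁰ (only one arrangement possible), giving 3 unpaired electrons.

3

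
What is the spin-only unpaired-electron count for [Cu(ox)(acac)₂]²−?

Ligand charges: each oxalate is −2; each acetylacetonate is −1. With an overall charge of −2 the copper centre must be in the +2 oxidation state.
Group 11 minus oxidation state 2 gives a d⁹ configuration.
Counting donor atoms: 1×oxalate (bidentate) → 2 donors; 2×acetylacetonate (bidentate) → 4 donors. Coordination number = 6.
In an octahedral field the d⁹ configuration is t₂g⁶e_g³ (only one arrangement possible), giving 1 unpaired electron.

1 unpaired electron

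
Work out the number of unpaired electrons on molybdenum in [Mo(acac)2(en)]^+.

3 unpaired electrons

Ligand charges: each acetylacetonate is −1; ethylenediamine is neutral. With an overall charge of +1 the molybdenum centre must be in the +3 oxidation state.
Group 6 minus oxidation state 3 gives a d³ configuration.
Counting donor atoms: 2×acetylacetonate (bidentate) → 4 donors; 1×ethylenediamine (bidentate) → 2 donors. Coordination number = 6.
In an octahedral field the d³ configuration is t₂g³e_g⁰ (only one arrangement possible), giving 3 unpaired electrons.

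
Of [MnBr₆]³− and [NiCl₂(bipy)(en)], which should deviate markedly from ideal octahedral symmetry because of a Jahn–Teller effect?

[MnBr₆]³−

[MnBr₆]³−: Summing ligand charges against the −3 overall charge gives an oxidation state of +3 for manganese. Group 7 minus oxidation state 3 gives a d⁴ configuration. Bromide is a weak-field ligand for a first-row metal, so the complex is high-spin. The t₂g³e_g¹ (high-spin) configuration has an unevenly filled e_g set; the Jahn–Teller theorem predicts a tetragonal distortion (typically axial elongation) to lift the degeneracy.
[NiCl₂(bipy)(en)]: Summing ligand charges against the 0 overall charge gives an oxidation state of +2 for nickel. Nickel is a group-10 element; Ni(II) is therefore d⁸. The d⁸ configuration leaves the e_g set evenly filled (or empty) — no strong Jahn–Teller driving force.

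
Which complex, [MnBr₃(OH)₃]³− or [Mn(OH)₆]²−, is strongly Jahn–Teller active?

[MnBr₃(OH)₃]³−

[MnBr₃(OH)₃]³−: Ligand charges: each bromide is −1; each hydroxide is −1. With an overall charge of −3 the manganese centre must be in the +3 oxidation state. Mn sits in group 7, so the d-electron count is 7 − 3 = 4. Bromide and hydroxide are weak-field ligands for a first-row metal, so the complex is high-spin. The t₂g³e_g¹ (high-spin) configuration has an unevenly filled e_g set; the Jahn–Teller theorem predicts a tetragonal distortion (typically axial elongation) to lift the degeneracy.
[Mn(OH)₆]²−: Ligand charges: each hydroxide is −1. With an overall charge of −2 the manganese centre must be in the +4 oxidation state. Group 7 minus oxidation state 4 gives a d³ configuration. The d³ configuration leaves the e_g set evenly filled (or empty) — no strong Jahn–Teller driving force.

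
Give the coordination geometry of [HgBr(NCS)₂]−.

Each bromide is −1; each isothiocyanate is −1; balancing the −1 overall charge requires Hg(II).
Mercury is a group-12 element; Hg(II) is therefore d¹⁰.
Coordination number: 3.
Three ligands around a d¹⁰ centre minimise repulsion in a trigonal-planar arrangement.

trigonal planar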